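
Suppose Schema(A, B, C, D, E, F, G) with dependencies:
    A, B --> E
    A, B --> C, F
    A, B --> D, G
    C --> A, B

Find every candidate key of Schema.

{C} is a candidate key since {C}⁺ = {A, B, C, D, E, F, G} covers every attribute.
{A, B} is a candidate key since {A, B}⁺ = {A, B, C, D, E, F, G} covers every attribute.
These are minimal and exhaustive — every other superkey contains one of them.

{A, B}, {C}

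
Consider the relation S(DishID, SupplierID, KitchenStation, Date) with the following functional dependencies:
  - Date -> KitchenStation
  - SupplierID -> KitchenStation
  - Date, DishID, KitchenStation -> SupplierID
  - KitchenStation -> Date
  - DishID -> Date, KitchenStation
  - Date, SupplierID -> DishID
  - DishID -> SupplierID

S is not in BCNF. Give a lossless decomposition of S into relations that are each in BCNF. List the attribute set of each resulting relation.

{Date, DishID, SupplierID}; {Date, KitchenStation}

Candidate keys of the original relation: {DishID}, {SupplierID}.
{Date, DishID, KitchenStation, SupplierID}: {Date} determines {Date, KitchenStation} here but is not a superkey — split on Date -> KitchenStation, giving {Date, KitchenStation} and {Date, DishID, SupplierID}.
{Date, KitchenStation} has no BCNF violation.
{Date, DishID, SupplierID} has no BCNF violation.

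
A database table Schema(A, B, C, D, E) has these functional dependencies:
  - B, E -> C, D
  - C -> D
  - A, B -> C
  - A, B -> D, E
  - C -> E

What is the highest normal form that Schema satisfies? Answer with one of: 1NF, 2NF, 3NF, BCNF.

Candidate key: {A, B}. Prime attributes: {A, B}.
B, E -> C, D: {B, E}⁺ = {B, C, D, E}, which is not all of the attributes, so the left side is not a superkey — BCNF is violated.
Because {C, D} are non-prime and the left side of B, E -> C, D is not a superkey, the relation is not in 3NF.
Checking every proper subset of each key, none determines a non-prime attribute — 2NF is satisfied.

2NF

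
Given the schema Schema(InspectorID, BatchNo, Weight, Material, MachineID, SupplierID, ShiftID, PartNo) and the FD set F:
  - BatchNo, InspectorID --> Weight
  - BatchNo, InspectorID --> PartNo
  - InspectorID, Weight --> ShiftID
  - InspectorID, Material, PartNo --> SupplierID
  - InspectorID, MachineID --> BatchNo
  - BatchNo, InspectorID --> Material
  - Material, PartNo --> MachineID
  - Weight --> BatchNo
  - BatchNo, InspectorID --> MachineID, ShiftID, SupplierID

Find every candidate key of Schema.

{BatchNo, InspectorID}, {InspectorID, MachineID}, {InspectorID, Material, PartNo}, {InspectorID, Weight}

Attributes never on any right-hand side: {InspectorID} — every candidate key must contain it.
{BatchNo, InspectorID} is a candidate key since {BatchNo, InspectorID}⁺ = {BatchNo, InspectorID, MachineID, Material, PartNo, ShiftID, SupplierID, Weight} covers every attribute.
{InspectorID, MachineID} is a candidate key since {InspectorID, MachineID}⁺ = {BatchNo, InspectorID, MachineID, Material, PartNo, ShiftID, SupplierID, Weight} covers every attribute.
{InspectorID, Weight} is a candidate key since {InspectorID, Weight}⁺ = {BatchNo, InspectorID, MachineID, Material, PartNo, ShiftID, SupplierID, Weight} covers every attribute.
{InspectorID, Material, PartNo} is a candidate key since {InspectorID, Material, PartNo}⁺ = {BatchNo, InspectorID, MachineID, Material, PartNo, ShiftID, SupplierID, Weight} covers every attribute.
Any other superkey properly contains one of these, so there are no further candidate keys.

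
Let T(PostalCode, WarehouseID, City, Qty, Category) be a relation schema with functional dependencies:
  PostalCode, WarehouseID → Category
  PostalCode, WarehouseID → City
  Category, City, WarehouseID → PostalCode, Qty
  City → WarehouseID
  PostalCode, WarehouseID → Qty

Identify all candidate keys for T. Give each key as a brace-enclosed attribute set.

{Category, City}, {City, PostalCode}, {PostalCode, WarehouseID}

{Category, City}⁺ = {Category, City, PostalCode, Qty, WarehouseID}, which is every attribute, so {Category, City} is a candidate key.
{City, PostalCode}⁺ = {Category, City, PostalCode, Qty, WarehouseID}, which is every attribute, so {City, PostalCode} is a candidate key.
{PostalCode, WarehouseID}⁺ = {Category, City, PostalCode, Qty, WarehouseID}, which is every attribute, so {PostalCode, WarehouseID} is a candidate key.
Any other superkey properly contains one of these, so there are no further candidate keys.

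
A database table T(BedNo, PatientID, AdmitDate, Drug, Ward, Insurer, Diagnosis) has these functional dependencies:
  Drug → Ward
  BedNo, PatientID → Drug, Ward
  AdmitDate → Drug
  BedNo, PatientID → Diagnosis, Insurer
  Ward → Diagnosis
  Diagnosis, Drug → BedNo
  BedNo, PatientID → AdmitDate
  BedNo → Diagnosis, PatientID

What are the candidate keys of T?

{AdmitDate} is a candidate key since {AdmitDate}⁺ = {AdmitDate, BedNo, Diagnosis, Drug, Insurer, PatientID, Ward} covers every attribute.
{BedNo} is a candidate key since {BedNo}⁺ = {AdmitDate, BedNo, Diagnosis, Drug, Insurer, PatientID, Ward} covers every attribute.
{Drug} is a candidate key since {Drug}⁺ = {AdmitDate, BedNo, Diagnosis, Drug, Insurer, PatientID, Ward} covers every attribute.
These are minimal and exhaustive — every other superkey contains one of them.

{AdmitDate}, {BedNo}, {Drug}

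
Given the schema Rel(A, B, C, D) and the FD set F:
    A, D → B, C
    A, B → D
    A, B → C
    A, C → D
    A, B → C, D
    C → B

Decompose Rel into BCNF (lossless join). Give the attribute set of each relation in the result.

Candidate keys of the original relation: {A, B}, {A, C}, {A, D}.
In {A, B, C, D}, {C} is not a superkey ({C}⁺ restricted to this set is {B, C}), so split on C → B into {B, C} and {A, C, D}.
{B, C}: every determinant is a superkey — BCNF.
{A, C, D}: every determinant is a superkey — BCNF.

{A, C, D}; {B, C}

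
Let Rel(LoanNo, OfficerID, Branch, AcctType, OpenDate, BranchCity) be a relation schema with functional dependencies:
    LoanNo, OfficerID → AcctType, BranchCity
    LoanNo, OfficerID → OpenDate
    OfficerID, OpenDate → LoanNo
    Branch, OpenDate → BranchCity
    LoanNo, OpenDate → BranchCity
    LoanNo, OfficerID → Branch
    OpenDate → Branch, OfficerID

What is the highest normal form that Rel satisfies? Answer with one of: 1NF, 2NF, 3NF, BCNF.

BCNF

Candidate keys: {LoanNo, OfficerID}, {OpenDate}. Prime attributes: {LoanNo, OfficerID, OpenDate}.
The left-hand side of every FD is a superkey, so BCNF is satisfied.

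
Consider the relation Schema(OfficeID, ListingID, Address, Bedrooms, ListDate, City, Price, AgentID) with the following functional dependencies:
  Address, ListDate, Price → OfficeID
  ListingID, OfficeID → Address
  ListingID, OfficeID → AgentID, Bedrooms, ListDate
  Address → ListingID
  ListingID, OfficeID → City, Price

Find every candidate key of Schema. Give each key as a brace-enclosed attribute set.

{Address, OfficeID}⁺ = {Address, AgentID, Bedrooms, City, ListDate, ListingID, OfficeID, Price} — all of the relation — so {Address, OfficeID} is a candidate key.
{ListingID, OfficeID}⁺ = {Address, AgentID, Bedrooms, City, ListDate, ListingID, OfficeID, Price} — all of the relation — so {ListingID, OfficeID} is a candidate key.
{Address, ListDate, Price}⁺ = {Address, AgentID, Bedrooms, City, ListDate, ListingID, OfficeID, Price} — all of the relation — so {Address, ListDate, Price} is a candidate key.
Any other superkey properly contains one of these, so there are no further candidate keys.

{Address, ListDate, Price}, {Address, OfficeID}, {ListingID, OfficeID}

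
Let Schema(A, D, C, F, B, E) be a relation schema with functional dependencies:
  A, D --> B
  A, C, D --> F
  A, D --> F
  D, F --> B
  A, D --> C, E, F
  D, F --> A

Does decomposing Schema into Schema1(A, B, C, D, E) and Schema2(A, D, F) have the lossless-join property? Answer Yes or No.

Yes

Schema1 ∩ Schema2 = {A, D}; its closure under F is {A, B, C, D, E, F}.
Since Schema1 ⊆ {A, B, C, D, E, F}, the intersection is a superkey of Schema1; the decomposition is lossless.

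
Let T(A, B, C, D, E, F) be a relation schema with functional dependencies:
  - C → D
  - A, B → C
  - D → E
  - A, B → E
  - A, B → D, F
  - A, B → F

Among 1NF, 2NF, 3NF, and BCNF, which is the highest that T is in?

Candidate key: {A, B}. Prime attributes: {A, B}.
C → D breaks BCNF: {C}⁺ = {C, D, E}, so {C} is not a superkey.
C → D has non-prime {D} on the right and a non-superkey on the left, so 3NF fails.
No non-prime attribute depends on a proper subset of any candidate key, so 2NF holds.

2NF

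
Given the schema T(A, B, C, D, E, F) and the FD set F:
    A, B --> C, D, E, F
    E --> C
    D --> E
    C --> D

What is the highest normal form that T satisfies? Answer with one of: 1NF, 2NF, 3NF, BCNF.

2NF

Candidate key: {A, B}. Prime attributes: {A, B}.
For E --> C we have {E}⁺ = {C, D, E}; {E} is not a superkey, so BCNF fails.
Because {C} is non-prime and the left side of E --> C is not a superkey, the relation is not in 3NF.
No non-prime attribute depends on a proper subset of any candidate key, so 2NF holds.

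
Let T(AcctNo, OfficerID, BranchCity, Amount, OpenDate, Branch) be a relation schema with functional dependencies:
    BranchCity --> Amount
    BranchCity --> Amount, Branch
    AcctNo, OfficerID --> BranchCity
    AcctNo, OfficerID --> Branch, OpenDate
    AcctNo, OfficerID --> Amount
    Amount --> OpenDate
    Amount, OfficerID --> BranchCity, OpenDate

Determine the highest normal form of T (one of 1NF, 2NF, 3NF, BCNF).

2NF

Candidate key: {AcctNo, OfficerID}. Prime attributes: {AcctNo, OfficerID}.
For BranchCity --> Amount we have {BranchCity}⁺ = {Amount, Branch, BranchCity, OpenDate}; {BranchCity} is not a superkey, so BCNF fails.
BranchCity --> Amount determines the non-prime attribute {Amount} from a non-superkey — 3NF is violated.
No non-prime attribute depends on a proper subset of any candidate key, so 2NF holds.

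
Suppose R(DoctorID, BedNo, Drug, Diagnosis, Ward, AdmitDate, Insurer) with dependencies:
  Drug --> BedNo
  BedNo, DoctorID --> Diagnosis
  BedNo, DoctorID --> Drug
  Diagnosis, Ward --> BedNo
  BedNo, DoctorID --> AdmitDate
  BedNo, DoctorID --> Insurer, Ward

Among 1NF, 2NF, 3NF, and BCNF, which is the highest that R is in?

Candidate keys: {BedNo, DoctorID}, {Diagnosis, DoctorID, Ward}, {DoctorID, Drug}. Prime attributes: {BedNo, Diagnosis, DoctorID, Drug, Ward}.
Drug --> BedNo breaks BCNF: {Drug}⁺ = {BedNo, Drug}, so {Drug} is not a superkey.
But every attribute on its right side ({BedNo}) is prime, and the same holds for every other non-superkey FD, so 3NF still holds.

3NF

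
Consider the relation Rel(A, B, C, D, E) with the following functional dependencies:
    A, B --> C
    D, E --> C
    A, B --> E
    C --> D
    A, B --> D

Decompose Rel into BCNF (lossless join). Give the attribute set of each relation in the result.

{A, B, D, E}; {C, D}; {C, E}

Candidate key of the original relation: {A, B}.
In {A, B, C, D, E}, {D, E} is not a superkey ({D, E}⁺ restricted to this set is {C, D, E}), so split on D, E --> C into {C, D, E} and {A, B, D, E}.
In {C, D, E}, {C} is not a superkey ({C}⁺ restricted to this set is {C, D}), so split on C --> D into {C, D} and {C, E}.
{C, D} is in BCNF.
{C, E} is in BCNF.
{A, B, D, E} is in BCNF.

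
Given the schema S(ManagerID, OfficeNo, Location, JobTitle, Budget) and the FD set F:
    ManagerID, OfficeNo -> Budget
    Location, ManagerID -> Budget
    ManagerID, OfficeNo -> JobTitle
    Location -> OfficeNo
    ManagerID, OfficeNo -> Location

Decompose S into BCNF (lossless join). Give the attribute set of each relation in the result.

{Budget, JobTitle, Location, ManagerID}; {Location, OfficeNo}

Candidate keys of the original relation: {Location, ManagerID}, {ManagerID, OfficeNo}.
{Budget, JobTitle, Location, ManagerID, OfficeNo}: {Location} determines {Location, OfficeNo} here but is not a superkey — split on Location -> OfficeNo, giving {Location, OfficeNo} and {Budget, JobTitle, Location, ManagerID}.
{Location, OfficeNo} has no BCNF violation.
{Budget, JobTitle, Location, ManagerID} has no BCNF violation.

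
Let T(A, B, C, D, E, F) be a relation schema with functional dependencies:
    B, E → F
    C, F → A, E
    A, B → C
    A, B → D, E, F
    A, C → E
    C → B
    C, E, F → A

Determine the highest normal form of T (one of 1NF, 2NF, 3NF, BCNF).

Candidate keys: {A, B}, {A, C}, {C, E}, {C, F}. Prime attributes: {A, B, C, E, F}.
B, E → F: {B, E}⁺ = {B, E, F}, which is not all of the attributes, so the left side is not a superkey — BCNF is violated.
Since {F} ⊆ prime attributes and every other non-superkey FD also has a prime right side, the schema is in 3NF.

3NF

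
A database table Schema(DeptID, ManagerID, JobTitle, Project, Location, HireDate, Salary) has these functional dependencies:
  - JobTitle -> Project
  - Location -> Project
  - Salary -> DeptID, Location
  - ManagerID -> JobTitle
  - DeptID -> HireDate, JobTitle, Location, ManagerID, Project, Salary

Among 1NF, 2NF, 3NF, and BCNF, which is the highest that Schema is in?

Candidate keys: {DeptID}, {Salary}. Prime attributes: {DeptID, Salary}.
For JobTitle -> Project we have {JobTitle}⁺ = {JobTitle, Project}; {JobTitle} is not a superkey, so BCNF fails.
JobTitle -> Project has non-prime {Project} on the right and a non-superkey on the left, so 3NF fails.
With only single-attribute keys there can be no partial dependency, so 2NF holds.

2NF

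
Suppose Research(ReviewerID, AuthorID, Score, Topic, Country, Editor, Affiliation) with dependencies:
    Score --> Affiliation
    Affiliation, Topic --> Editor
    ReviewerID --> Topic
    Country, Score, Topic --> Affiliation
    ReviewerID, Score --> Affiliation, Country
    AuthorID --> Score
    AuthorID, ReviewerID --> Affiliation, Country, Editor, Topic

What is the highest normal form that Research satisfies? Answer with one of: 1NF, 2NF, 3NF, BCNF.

1NF

Candidate key: {AuthorID, ReviewerID}. Prime attributes: {AuthorID, ReviewerID}.
For Score --> Affiliation we have {Score}⁺ = {Affiliation, Score}; {Score} is not a superkey, so BCNF fails.
Score --> Affiliation determines the non-prime attribute {Affiliation} from a non-superkey — 3NF is violated.
The proper key subset {AuthorID} of {AuthorID, ReviewerID} determines non-prime {Affiliation, Score}, so the relation is not even in 2NF.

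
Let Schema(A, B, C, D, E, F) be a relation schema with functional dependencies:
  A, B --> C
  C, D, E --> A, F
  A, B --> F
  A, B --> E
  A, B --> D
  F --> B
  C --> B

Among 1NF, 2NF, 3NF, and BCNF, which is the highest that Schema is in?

3NF

Candidate keys: {A, B}, {A, C}, {A, F}, {C, D, E}. Prime attributes: {A, B, C, D, E, F}.
For F --> B we have {F}⁺ = {B, F}; {F} is not a superkey, so BCNF fails.
But every attribute on its right side ({B}) is prime, and the same holds for every other non-superkey FD, so 3NF still holds.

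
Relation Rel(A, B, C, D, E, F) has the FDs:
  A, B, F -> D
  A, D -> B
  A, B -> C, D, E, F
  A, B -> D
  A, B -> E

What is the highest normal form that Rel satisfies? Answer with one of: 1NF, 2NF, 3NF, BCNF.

BCNF

Candidate keys: {A, B}, {A, D}. Prime attributes: {A, B, D}.
Each dependency's left side is a superkey — BCNF holds.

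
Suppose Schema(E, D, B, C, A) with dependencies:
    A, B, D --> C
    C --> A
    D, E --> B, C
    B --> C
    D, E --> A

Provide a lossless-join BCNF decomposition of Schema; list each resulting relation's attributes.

Candidate key of the original relation: {D, E}.
{A, B, C, D, E}: {A, B, D} determines {A, B, C, D} here but is not a superkey — split on A, B, D --> C, giving {A, B, C, D} and {A, B, D, E}.
{A, B, C, D}: {C} determines {A, C} here but is not a superkey — split on C --> A, giving {A, C} and {B, C, D}.
{A, C} has no BCNF violation.
{B, C, D}: {B} determines {B, C} here but is not a superkey — split on B --> C, giving {B, C} and {B, D}.
{B, C} has no BCNF violation.
{B, D} has no BCNF violation.
{A, B, D, E}: {B} determines {A, B} here but is not a superkey — split on B --> A, giving {A, B} and {B, D, E}.
{A, B} has no BCNF violation.
{B, D, E} has no BCNF violation.

{A, B}; {A, C}; {B, C}; {B, D, E}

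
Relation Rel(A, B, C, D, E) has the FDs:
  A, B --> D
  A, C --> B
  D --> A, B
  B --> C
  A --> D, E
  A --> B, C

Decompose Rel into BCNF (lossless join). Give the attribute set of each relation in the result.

Candidate keys of the original relation: {A}, {D}.
{A, B, C, D, E}: {B} determines {B, C} here but is not a superkey — split on B --> C, giving {B, C} and {A, B, D, E}.
{B, C} has no BCNF violation.
{A, B, D, E} has no BCNF violation.

{A, B, D, E}; {B, C}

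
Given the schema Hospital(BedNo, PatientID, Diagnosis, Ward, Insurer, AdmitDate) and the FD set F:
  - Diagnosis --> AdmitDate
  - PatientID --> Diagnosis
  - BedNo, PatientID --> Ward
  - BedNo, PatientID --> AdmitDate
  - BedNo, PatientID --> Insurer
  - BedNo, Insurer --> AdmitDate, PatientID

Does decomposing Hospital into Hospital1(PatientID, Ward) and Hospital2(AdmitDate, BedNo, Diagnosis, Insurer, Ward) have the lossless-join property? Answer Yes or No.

Hospital1 ∩ Hospital2 = {Ward}; its closure under F is {Ward}.
The closure covers neither Hospital1 nor Hospital2 entirely; the join is not lossless.

No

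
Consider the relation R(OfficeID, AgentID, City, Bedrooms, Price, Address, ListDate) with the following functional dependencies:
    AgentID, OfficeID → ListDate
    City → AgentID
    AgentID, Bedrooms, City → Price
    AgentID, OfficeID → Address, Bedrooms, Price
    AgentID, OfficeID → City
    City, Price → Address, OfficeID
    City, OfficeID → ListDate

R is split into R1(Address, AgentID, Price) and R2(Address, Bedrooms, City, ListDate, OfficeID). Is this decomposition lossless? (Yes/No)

No

Common attributes: {Address}; their closure is {Address}.
R1 ⊄ {Address} and R2 ⊄ {Address}, so the split is lossy.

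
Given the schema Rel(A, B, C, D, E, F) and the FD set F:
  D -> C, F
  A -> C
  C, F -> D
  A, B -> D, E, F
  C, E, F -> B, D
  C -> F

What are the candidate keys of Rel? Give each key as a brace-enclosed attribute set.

No FD produces {A}, so it must be in every candidate key.
{A, B}⁺ = {A, B, C, D, E, F}, which is every attribute, so {A, B} is a candidate key.
{A, E}⁺ = {A, B, C, D, E, F}, which is every attribute, so {A, E} is a candidate key.
Any other superkey properly contains one of these, so there are no further candidate keys.

{A, B}, {A, E}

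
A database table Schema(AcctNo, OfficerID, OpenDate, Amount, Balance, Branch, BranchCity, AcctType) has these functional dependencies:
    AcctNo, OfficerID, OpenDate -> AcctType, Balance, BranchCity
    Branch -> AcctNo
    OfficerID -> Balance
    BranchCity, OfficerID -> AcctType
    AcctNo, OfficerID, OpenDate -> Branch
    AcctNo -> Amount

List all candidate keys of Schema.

{AcctNo, OfficerID, OpenDate}, {Branch, OfficerID, OpenDate}

{OfficerID, OpenDate} never appear on the right of any FD, so every key must include all of them.
{AcctNo, OfficerID, OpenDate}⁺ = {AcctNo, AcctType, Amount, Balance, Branch, BranchCity, OfficerID, OpenDate}, which is every attribute, so {AcctNo, OfficerID, OpenDate} is a candidate key.
{Branch, OfficerID, OpenDate}⁺ = {AcctNo, AcctType, Amount, Balance, Branch, BranchCity, OfficerID, OpenDate}, which is every attribute, so {Branch, OfficerID, OpenDate} is a candidate key.
Any other superkey properly contains one of these, so there are no further candidate keys.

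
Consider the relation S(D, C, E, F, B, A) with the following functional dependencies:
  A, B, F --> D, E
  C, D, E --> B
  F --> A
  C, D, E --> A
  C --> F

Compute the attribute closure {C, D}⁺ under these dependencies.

{A, C, D, F}

Start with {C, D}.
C --> F applies; add {F} → now {C, D, F}.
F --> A applies; add {A} → now {A, C, D, F}.
No further FD applies.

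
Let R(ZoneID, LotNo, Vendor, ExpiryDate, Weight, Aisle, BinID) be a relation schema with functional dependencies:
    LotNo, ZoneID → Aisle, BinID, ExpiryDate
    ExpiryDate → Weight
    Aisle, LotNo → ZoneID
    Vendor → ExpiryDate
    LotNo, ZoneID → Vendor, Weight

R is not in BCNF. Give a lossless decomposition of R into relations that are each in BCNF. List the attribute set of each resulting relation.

{Aisle, BinID, LotNo, Vendor, ZoneID}; {ExpiryDate, Vendor}; {ExpiryDate, Weight}

Candidate keys of the original relation: {Aisle, LotNo}, {LotNo, ZoneID}.
In {Aisle, BinID, ExpiryDate, LotNo, Vendor, Weight, ZoneID}, {ExpiryDate} is not a superkey ({ExpiryDate}⁺ restricted to this set is {ExpiryDate, Weight}), so split on ExpiryDate → Weight into {ExpiryDate, Weight} and {Aisle, BinID, ExpiryDate, LotNo, Vendor, ZoneID}.
{ExpiryDate, Weight} is in BCNF.
In {Aisle, BinID, ExpiryDate, LotNo, Vendor, ZoneID}, {Vendor} is not a superkey ({Vendor}⁺ restricted to this set is {ExpiryDate, Vendor}), so split on Vendor → ExpiryDate into {ExpiryDate, Vendor} and {Aisle, BinID, LotNo, Vendor, ZoneID}.
{ExpiryDate, Vendor} is in BCNF.
{Aisle, BinID, LotNo, Vendor, ZoneID} is in BCNF.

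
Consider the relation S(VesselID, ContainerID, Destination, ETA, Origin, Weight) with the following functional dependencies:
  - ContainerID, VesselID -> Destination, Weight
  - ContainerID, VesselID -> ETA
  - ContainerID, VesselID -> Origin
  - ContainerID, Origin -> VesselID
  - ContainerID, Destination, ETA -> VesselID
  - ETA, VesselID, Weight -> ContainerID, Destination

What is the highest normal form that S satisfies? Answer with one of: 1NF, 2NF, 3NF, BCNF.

BCNF

Candidate keys: {ContainerID, Destination, ETA}, {ContainerID, Origin}, {ContainerID, VesselID}, {ETA, VesselID, Weight}. Prime attributes: {ContainerID, Destination, ETA, Origin, VesselID, Weight}.
The left-hand side of every FD is a superkey, so BCNF is satisfied.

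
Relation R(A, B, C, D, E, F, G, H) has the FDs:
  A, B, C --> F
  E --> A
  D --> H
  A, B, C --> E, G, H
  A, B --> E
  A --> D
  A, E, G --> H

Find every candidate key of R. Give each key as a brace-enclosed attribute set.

No FD produces {B, C}, so they must be in every candidate key.
Closure of {A, B, C} is {A, B, C, D, E, F, G, H}, the whole schema; {A, B, C} is a candidate key.
Closure of {B, C, E} is {A, B, C, D, E, F, G, H}, the whole schema; {B, C, E} is a candidate key.
Any other superkey properly contains one of these, so there are no further candidate keys.

{A, B, C}, {B, C, E}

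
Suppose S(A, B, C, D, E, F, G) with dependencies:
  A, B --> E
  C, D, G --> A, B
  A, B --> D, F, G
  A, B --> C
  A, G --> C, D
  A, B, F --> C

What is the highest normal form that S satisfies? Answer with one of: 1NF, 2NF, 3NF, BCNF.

BCNF

Candidate keys: {A, B}, {A, G}, {C, D, G}. Prime attributes: {A, B, C, D, G}.
Each dependency's left side is a superkey — BCNF holds.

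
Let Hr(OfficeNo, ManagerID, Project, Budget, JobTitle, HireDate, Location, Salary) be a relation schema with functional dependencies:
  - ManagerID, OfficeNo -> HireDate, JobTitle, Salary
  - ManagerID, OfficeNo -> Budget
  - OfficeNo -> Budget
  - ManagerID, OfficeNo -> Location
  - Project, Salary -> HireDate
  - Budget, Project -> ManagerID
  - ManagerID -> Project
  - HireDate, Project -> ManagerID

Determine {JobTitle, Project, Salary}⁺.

Start with {JobTitle, Project, Salary}.
Project, Salary -> HireDate applies; add {HireDate} → now {HireDate, JobTitle, Project, Salary}.
HireDate, Project -> ManagerID applies; add {ManagerID} → now {HireDate, JobTitle, ManagerID, Project, Salary}.
No further FD applies.

{HireDate, JobTitle, ManagerID, Project, Salary}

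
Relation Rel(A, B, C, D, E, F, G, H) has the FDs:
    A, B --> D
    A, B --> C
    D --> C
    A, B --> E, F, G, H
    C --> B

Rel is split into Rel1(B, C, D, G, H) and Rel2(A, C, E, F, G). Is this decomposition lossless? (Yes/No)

The shared attributes are {C, G} and {C, G}⁺ = {B, C, G}.
The closure covers neither Rel1 nor Rel2 entirely; the join is not lossless.

No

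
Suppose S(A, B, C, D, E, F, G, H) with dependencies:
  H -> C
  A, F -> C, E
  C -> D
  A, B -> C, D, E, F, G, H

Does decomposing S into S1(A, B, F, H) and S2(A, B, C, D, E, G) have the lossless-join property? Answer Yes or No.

Yes

Common attributes: {A, B}; their closure is {A, B, C, D, E, F, G, H}.
This includes all of S1, so the common attributes are a superkey of S1 — the join is lossless.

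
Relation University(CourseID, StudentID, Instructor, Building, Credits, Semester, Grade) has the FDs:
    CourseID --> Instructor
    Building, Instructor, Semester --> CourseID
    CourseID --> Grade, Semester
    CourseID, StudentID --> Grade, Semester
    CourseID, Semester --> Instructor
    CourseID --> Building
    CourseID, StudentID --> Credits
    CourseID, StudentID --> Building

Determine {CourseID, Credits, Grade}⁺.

{Building, CourseID, Credits, Grade, Instructor, Semester}

Start with {CourseID, Credits, Grade}.
CourseID --> Instructor applies; add {Instructor} → now {CourseID, Credits, Grade, Instructor}.
CourseID --> Grade, Semester applies; add {Semester} → now {CourseID, Credits, Grade, Instructor, Semester}.
CourseID --> Building applies; add {Building} → now {Building, CourseID, Credits, Grade, Instructor, Semester}.
No further FD applies.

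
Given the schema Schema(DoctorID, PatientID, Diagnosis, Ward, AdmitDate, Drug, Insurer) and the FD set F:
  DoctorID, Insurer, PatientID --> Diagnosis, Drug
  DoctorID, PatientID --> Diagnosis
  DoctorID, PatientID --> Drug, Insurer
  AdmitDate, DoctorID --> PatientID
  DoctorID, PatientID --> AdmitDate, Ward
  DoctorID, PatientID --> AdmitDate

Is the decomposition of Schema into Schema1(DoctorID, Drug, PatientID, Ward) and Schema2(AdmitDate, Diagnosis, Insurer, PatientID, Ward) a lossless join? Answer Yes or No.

No

Schema1 ∩ Schema2 = {PatientID, Ward}; its closure under F is {PatientID, Ward}.
Neither Schema1 nor Schema2 is contained in that closure, so the decomposition is lossy.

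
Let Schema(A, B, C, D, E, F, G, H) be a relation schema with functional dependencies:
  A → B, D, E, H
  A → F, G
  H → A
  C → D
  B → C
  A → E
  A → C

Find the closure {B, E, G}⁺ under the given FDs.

{B, C, D, E, G}

Start with {B, E, G}.
B → C applies; add {C} → now {B, C, E, G}.
C → D applies; add {D} → now {B, C, D, E, G}.
No further FD applies.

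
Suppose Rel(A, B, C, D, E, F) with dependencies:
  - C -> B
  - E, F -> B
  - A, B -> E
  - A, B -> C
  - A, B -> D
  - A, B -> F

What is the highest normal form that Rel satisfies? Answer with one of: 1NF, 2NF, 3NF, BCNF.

3NF

Candidate keys: {A, B}, {A, C}, {A, E, F}. Prime attributes: {A, B, C, E, F}.
For C -> B we have {C}⁺ = {B, C}; {C} is not a superkey, so BCNF fails.
Its right-hand attributes {B} are all prime, as are those of every other non-superkey FD — the relation is in 3NF.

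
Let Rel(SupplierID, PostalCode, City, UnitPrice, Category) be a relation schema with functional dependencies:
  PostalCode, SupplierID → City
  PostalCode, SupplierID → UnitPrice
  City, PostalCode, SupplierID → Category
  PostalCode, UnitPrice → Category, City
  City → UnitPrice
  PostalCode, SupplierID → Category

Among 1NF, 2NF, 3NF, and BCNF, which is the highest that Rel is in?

Candidate key: {PostalCode, SupplierID}. Prime attributes: {PostalCode, SupplierID}.
PostalCode, UnitPrice → Category, City: {PostalCode, UnitPrice}⁺ = {Category, City, PostalCode, UnitPrice}, which is not all of the attributes, so the left side is not a superkey — BCNF is violated.
PostalCode, UnitPrice → Category, City determines the non-prime attributes {Category, City} from a non-superkey — 3NF is violated.
No proper subset of a key has a non-prime attribute in its closure, so there is no partial dependency; 2NF holds.

2NF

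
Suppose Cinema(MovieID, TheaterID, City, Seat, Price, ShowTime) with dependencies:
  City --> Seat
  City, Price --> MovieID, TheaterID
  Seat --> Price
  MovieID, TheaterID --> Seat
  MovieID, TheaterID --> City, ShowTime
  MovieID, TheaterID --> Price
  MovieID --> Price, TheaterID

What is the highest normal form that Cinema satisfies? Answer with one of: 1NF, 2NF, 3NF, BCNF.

2NF

Candidate keys: {City}, {MovieID}. Prime attributes: {City, MovieID}.
Seat --> Price breaks BCNF: {Seat}⁺ = {Price, Seat}, so {Seat} is not a superkey.
Seat --> Price determines the non-prime attribute {Price} from a non-superkey — 3NF is violated.
With only single-attribute keys there can be no partial dependency, so 2NF holds.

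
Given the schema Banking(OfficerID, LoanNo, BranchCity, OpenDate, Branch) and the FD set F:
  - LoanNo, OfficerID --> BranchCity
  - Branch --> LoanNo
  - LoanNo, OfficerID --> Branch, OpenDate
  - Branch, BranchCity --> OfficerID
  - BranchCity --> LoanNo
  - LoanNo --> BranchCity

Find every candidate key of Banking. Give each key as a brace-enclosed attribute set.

{Branch}, {BranchCity, OfficerID}, {LoanNo, OfficerID}

{Branch}⁺ = {Branch, BranchCity, LoanNo, OfficerID, OpenDate} — all of the relation — so {Branch} is a candidate key.
{BranchCity, OfficerID}⁺ = {Branch, BranchCity, LoanNo, OfficerID, OpenDate} — all of the relation — so {BranchCity, OfficerID} is a candidate key.
{LoanNo, OfficerID}⁺ = {Branch, BranchCity, LoanNo, OfficerID, OpenDate} — all of the relation — so {LoanNo, OfficerID} is a candidate key.
Any other superkey properly contains one of these, so there are no further candidate keys.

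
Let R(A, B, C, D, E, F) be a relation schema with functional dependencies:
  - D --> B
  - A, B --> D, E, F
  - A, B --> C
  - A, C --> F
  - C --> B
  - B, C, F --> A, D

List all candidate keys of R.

{A, B} is a candidate key since {A, B}⁺ = {A, B, C, D, E, F} covers every attribute.
{A, C} is a candidate key since {A, C}⁺ = {A, B, C, D, E, F} covers every attribute.
{A, D} is a candidate key since {A, D}⁺ = {A, B, C, D, E, F} covers every attribute.
{C, F} is a candidate key since {C, F}⁺ = {A, B, C, D, E, F} covers every attribute.
No proper subset of any of these is a key, and no other minimal superkey exists.

{A, B}, {A, C}, {A, D}, {C, F}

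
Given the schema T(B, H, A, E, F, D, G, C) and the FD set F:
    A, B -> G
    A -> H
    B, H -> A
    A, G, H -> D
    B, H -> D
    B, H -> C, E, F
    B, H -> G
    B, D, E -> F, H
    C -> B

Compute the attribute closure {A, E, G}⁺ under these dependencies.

{A, D, E, G, H}

Start with {A, E, G}.
A -> H applies; add {H} → now {A, E, G, H}.
A, G, H -> D applies; add {D} → now {A, D, E, G, H}.
No further FD applies.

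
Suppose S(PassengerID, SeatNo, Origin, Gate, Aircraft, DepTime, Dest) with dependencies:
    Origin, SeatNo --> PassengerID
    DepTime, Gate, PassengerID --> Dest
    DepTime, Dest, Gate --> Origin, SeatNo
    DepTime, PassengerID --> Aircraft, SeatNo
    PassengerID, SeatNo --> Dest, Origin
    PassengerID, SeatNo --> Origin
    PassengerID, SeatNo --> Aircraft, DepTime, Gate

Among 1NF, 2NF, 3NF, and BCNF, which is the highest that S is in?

BCNF

Candidate keys: {DepTime, Dest, Gate}, {DepTime, PassengerID}, {Origin, SeatNo}, {PassengerID, SeatNo}. Prime attributes: {DepTime, Dest, Gate, Origin, PassengerID, SeatNo}.
Each dependency's left side is a superkey — BCNF holds.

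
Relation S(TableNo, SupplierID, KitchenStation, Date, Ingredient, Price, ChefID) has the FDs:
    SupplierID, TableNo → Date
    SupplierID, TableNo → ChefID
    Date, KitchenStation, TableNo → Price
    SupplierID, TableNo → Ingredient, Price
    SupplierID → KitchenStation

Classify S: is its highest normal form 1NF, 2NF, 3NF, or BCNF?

Candidate key: {SupplierID, TableNo}. Prime attributes: {SupplierID, TableNo}.
For Date, KitchenStation, TableNo → Price we have {Date, KitchenStation, TableNo}⁺ = {Date, KitchenStation, Price, TableNo}; {Date, KitchenStation, TableNo} is not a superkey, so BCNF fails.
Because {Price} is non-prime and the left side of Date, KitchenStation, TableNo → Price is not a superkey, the relation is not in 3NF.
The proper key subset {SupplierID} of {SupplierID, TableNo} determines non-prime {KitchenStation}, so the relation is not even in 2NF.

1NF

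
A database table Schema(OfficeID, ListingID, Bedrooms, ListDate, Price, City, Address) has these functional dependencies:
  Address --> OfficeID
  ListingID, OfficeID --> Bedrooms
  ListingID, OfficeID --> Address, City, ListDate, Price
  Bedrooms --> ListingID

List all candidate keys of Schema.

{Address, Bedrooms} is a candidate key since {Address, Bedrooms}⁺ = {Address, Bedrooms, City, ListDate, ListingID, OfficeID, Price} covers every attribute.
{Address, ListingID} is a candidate key since {Address, ListingID}⁺ = {Address, Bedrooms, City, ListDate, ListingID, OfficeID, Price} covers every attribute.
{Bedrooms, OfficeID} is a candidate key since {Bedrooms, OfficeID}⁺ = {Address, Bedrooms, City, ListDate, ListingID, OfficeID, Price} covers every attribute.
{ListingID, OfficeID} is a candidate key since {ListingID, OfficeID}⁺ = {Address, Bedrooms, City, ListDate, ListingID, OfficeID, Price} covers every attribute.
No proper subset of any of these is a key, and no other minimal superkey exists.

{Address, Bedrooms}, {Address, ListingID}, {Bedrooms, OfficeID}, {ListingID, OfficeID}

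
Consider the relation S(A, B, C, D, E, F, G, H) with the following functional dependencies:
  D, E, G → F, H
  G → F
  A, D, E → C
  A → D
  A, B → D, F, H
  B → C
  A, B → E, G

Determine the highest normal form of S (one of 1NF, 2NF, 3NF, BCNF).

1NF

Candidate key: {A, B}. Prime attributes: {A, B}.
D, E, G → F, H: {D, E, G}⁺ = {D, E, F, G, H}, which is not all of the attributes, so the left side is not a superkey — BCNF is violated.
D, E, G → F, H determines the non-prime attributes {F, H} from a non-superkey — 3NF is violated.
The proper key subset {A} of {A, B} determines non-prime {D}, so the relation is not even in 2NF.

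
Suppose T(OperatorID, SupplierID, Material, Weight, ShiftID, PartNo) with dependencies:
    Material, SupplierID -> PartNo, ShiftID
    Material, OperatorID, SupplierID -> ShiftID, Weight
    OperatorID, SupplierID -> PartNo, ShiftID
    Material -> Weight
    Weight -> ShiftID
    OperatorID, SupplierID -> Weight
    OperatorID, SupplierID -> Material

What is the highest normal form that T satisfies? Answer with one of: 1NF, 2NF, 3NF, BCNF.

2NF

Candidate key: {OperatorID, SupplierID}. Prime attributes: {OperatorID, SupplierID}.
Material, SupplierID -> PartNo, ShiftID breaks BCNF: {Material, SupplierID}⁺ = {Material, PartNo, ShiftID, SupplierID, Weight}, so {Material, SupplierID} is not a superkey.
Because {PartNo, ShiftID} are non-prime and the left side of Material, SupplierID -> PartNo, ShiftID is not a superkey, the relation is not in 3NF.
No proper subset of a key has a non-prime attribute in its closure, so there is no partial dependency; 2NF holds.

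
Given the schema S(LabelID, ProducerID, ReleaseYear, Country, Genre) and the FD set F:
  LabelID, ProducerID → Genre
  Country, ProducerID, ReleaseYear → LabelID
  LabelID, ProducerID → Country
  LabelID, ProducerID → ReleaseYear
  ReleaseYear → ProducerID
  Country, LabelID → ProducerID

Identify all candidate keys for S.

{Country, LabelID}, {Country, ReleaseYear}, {LabelID, ProducerID}, {LabelID, ReleaseYear}

{Country, LabelID} is a candidate key since {Country, LabelID}⁺ = {Country, Genre, LabelID, ProducerID, ReleaseYear} covers every attribute.
{Country, ReleaseYear} is a candidate key since {Country, ReleaseYear}⁺ = {Country, Genre, LabelID, ProducerID, ReleaseYear} covers every attribute.
{LabelID, ProducerID} is a candidate key since {LabelID, ProducerID}⁺ = {Country, Genre, LabelID, ProducerID, ReleaseYear} covers every attribute.
{LabelID, ReleaseYear} is a candidate key since {LabelID, ReleaseYear}⁺ = {Country, Genre, LabelID, ProducerID, ReleaseYear} covers every attribute.
No proper subset of any of these is a key, and no other minimal superkey exists.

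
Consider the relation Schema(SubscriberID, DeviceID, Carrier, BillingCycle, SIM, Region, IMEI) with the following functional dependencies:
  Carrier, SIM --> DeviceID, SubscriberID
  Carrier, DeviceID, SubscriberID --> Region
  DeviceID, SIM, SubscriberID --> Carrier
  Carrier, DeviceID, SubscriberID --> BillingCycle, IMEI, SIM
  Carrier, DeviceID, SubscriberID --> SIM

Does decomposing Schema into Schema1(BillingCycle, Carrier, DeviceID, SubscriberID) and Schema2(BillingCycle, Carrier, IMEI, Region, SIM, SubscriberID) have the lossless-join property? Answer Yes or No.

Schema1 ∩ Schema2 = {BillingCycle, Carrier, SubscriberID}; its closure under F is {BillingCycle, Carrier, SubscriberID}.
Neither Schema1 nor Schema2 is contained in that closure, so the decomposition is lossy.

No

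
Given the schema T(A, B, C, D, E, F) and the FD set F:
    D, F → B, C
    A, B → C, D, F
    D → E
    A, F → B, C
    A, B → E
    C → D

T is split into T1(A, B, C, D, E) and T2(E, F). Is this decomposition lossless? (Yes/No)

The shared attributes are {E} and {E}⁺ = {E}.
T1 ⊄ {E} and T2 ⊄ {E}, so the split is lossy.

No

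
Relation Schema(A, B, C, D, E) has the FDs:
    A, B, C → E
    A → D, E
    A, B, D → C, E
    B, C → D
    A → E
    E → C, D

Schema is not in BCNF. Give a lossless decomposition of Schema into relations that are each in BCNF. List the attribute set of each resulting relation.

{A, B}; {A, E}; {C, D, E}

Candidate key of the original relation: {A, B}.
Within {A, B, C, D, E}: {A}⁺ ∩ {A, B, C, D, E} = {A, C, D, E}, not the whole set, so A → C, D, E violates BCNF; decompose into {A, C, D, E} and {A, B}.
Within {A, C, D, E}: {E}⁺ ∩ {A, C, D, E} = {C, D, E}, not the whole set, so E → C, D violates BCNF; decompose into {C, D, E} and {A, E}.
{C, D, E} is in BCNF.
{A, E} is in BCNF.
{A, B} is in BCNF.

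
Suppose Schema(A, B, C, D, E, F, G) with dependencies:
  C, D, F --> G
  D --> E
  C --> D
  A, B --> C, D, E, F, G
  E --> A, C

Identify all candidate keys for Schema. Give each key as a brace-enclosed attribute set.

No FD produces {B}, so it must be in every candidate key.
{A, B} is a candidate key since {A, B}⁺ = {A, B, C, D, E, F, G} covers every attribute.
{B, C} is a candidate key since {B, C}⁺ = {A, B, C, D, E, F, G} covers every attribute.
{B, D} is a candidate key since {B, D}⁺ = {A, B, C, D, E, F, G} covers every attribute.
{B, E} is a candidate key since {B, E}⁺ = {A, B, C, D, E, F, G} covers every attribute.
Any other superkey properly contains one of these, so there are no further candidate keys.

{A, B}, {B, C}, {B, D}, {B, E}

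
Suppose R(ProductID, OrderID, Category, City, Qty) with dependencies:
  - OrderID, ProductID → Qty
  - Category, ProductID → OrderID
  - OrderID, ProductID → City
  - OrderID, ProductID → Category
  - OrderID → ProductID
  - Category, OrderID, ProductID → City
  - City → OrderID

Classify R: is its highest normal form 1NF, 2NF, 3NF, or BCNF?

Candidate keys: {Category, ProductID}, {City}, {OrderID}. Prime attributes: {Category, City, OrderID, ProductID}.
Every FD has a superkey on the left, so the relation is in BCNF.

BCNF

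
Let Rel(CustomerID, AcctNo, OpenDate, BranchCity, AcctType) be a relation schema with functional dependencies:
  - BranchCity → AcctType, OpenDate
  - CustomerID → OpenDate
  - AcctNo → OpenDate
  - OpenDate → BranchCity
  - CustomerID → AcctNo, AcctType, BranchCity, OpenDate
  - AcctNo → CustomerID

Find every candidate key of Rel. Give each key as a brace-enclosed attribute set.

{AcctNo}, {CustomerID}

Closure of {AcctNo} is {AcctNo, AcctType, BranchCity, CustomerID, OpenDate}, the whole schema; {AcctNo} is a candidate key.
Closure of {CustomerID} is {AcctNo, AcctType, BranchCity, CustomerID, OpenDate}, the whole schema; {CustomerID} is a candidate key.
These are minimal and exhaustive — every other superkey contains one of them.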